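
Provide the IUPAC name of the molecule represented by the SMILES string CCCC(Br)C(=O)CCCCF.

The longest carbon chain that includes the carbonyl has 9 carbons, so the parent hydride is nonane.
A ketone (C=O on an internal carbon) is the principal characteristic group, giving the suffix -one.
Number the chain so that the substituent locant set {1,6} is lower than {4,9} at the first point of difference.
With this numbering: the carbonyl at C-5; a bromo group at C-6; a fluoro group at C-1.
Substituent prefixes are cited in alphabetical order (multiplying prefixes like di-/tri- are ignored for ordering).
Assembling the pieces gives 6-bromo-1-fluorononan-5-one.

6-bromo-1-fluorononan-5-one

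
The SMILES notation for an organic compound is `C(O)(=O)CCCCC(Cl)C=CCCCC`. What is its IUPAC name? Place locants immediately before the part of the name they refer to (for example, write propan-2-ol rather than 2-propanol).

Counting along the main chain through the –COOH group and the multiple bond gives 12 carbons: the parent is dodecane.
A carboxylic acid (terminal –COOH) is the principal characteristic group, giving the suffix -oic acid.
The chain contains a C=C double bond, so the unsaturation ending is -ene.
Choose the numbering such that the carboxylic acid carbon is C-1 by definition.
This places the double bond between C-7 and C-8; a chloro group at C-6.
Assembling the pieces gives 6-chlorododec-7-enoic acid.

6-chlorododec-7-enoic acid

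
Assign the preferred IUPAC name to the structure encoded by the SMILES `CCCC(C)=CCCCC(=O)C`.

The longest carbon chain that includes the carbonyl and the multiple bond has 10 carbons, so the parent hydride is decane.
The principal characteristic group is a ketone (C=O on an internal carbon), named with the suffix -one.
A C=C double bond in the chain gives the infix -ene-.
Choose the numbering such that numbering from this end puts the carbonyl group at C-2 rather than C-9.
That gives the carbonyl at C-2; the double bond between C-6 and C-7; a methyl group at C-7.
Putting it together: 7-methyldec-6-en-2-one.

7-methyldec-6-en-2-one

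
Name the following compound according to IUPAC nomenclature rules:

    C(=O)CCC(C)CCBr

6-bromo-4-methylhexanal

The longest chain bearing the –CHO group is 6 carbons long (hexane).
An aldehyde (terminal –CHO) is the principal characteristic group, giving the suffix -al.
The numbering direction is chosen so that the aldehyde carbon is C-1 by definition.
This places a bromo group at C-6; a methyl group at C-4.
The substituents are ordered alphabetically, ignoring any di-/tri- multipliers.
The name is 6-bromo-4-methylhexanal.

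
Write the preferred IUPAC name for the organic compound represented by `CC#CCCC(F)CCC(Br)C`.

Counting along the main chain through the multiple bond gives 10 carbons: the parent is decane.
A C≡C triple bond in the chain gives the infix -yne-.
The numbering direction is chosen so that numbering from this end puts the triple bond at C-2 rather than C-8.
With this numbering: the triple bond between C-2 and C-3; a bromo group at C-9; a fluoro group at C-6.
The substituents are ordered alphabetically, ignoring any di-/tri- multipliers.
Putting it together: 9-bromo-6-fluorodec-2-yne.

9-bromo-6-fluorodec-2-yne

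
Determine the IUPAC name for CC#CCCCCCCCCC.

The longest chain bearing the multiple bond is 12 carbons long (dodecane).
The chain contains a C≡C triple bond, so the unsaturation ending is -yne.
Number the chain so that numbering from this end puts the triple bond at C-2 rather than C-10.
This places the triple bond between C-2 and C-3.
The name is dodec-2-yne.

dodec-2-yne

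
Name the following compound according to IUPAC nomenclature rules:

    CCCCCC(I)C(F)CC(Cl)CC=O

3-chloro-5-fluoro-6-iodoundecanal

The longest chain bearing the –CHO group is 11 carbons long (undecane).
An aldehyde (terminal –CHO) is the principal characteristic group, giving the suffix -al.
The numbering direction is chosen so that the aldehyde carbon is C-1 by definition.
This places a chloro group at C-3; a fluoro group at C-5; an iodo group at C-6.
Prefixes are listed alphabetically: chloro, fluoro, iodo.
Assembling the pieces gives 3-chloro-5-fluoro-6-iodoundecanal.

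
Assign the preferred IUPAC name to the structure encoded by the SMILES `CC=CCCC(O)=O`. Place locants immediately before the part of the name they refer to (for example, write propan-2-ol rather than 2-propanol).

hex-4-enoic acid

Counting along the main chain through the –COOH group and the multiple bond gives 6 carbons: the parent is hexane.
The principal characteristic group is a carboxylic acid (terminal –COOH), named with the suffix -oic acid.
The chain contains a C=C double bond, so the unsaturation ending is -ene.
The numbering direction is chosen so that the carboxylic acid carbon is C-1 by definition.
That gives the double bond between C-4 and C-5.
Assembling the pieces gives hex-4-enoic acid.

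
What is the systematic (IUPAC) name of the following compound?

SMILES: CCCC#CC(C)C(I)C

The longest chain bearing the multiple bond is 8 carbons long (octane).
A C≡C triple bond in the chain gives the infix -yne-.
Number the chain so that the substituent locant set {2,3} is lower than {6,7} at the first point of difference.
This places the triple bond between C-4 and C-5; an iodo group at C-2; a methyl group at C-3.
Substituent prefixes are cited in alphabetical order (multiplying prefixes like di-/tri- are ignored for ordering).
Putting it together: 2-iodo-3-methyloct-4-yne.

2-iodo-3-methyloct-4-yne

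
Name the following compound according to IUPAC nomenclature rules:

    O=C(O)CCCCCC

Counting along the main chain through the –COOH group gives 7 carbons: the parent is heptane.
The principal characteristic group is a carboxylic acid (terminal –COOH), named with the suffix -oic acid.
Choose the numbering such that the carboxylic acid carbon is C-1 by definition.
The name is heptanoic acid.

heptanoic acid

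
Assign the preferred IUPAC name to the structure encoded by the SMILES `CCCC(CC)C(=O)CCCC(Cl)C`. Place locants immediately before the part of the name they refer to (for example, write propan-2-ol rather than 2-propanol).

9-chloro-4-ethyldecan-5-one

Counting along the main chain through the carbonyl gives 10 carbons: the parent is decane.
A ketone (C=O on an internal carbon) is the principal characteristic group, giving the suffix -one.
Number the chain so that numbering from this end puts the carbonyl group at C-5 rather than C-6.
This places the carbonyl at C-5; a chloro group at C-9; an ethyl group at C-4.
The substituents are ordered alphabetically, ignoring any di-/tri- multipliers.
Assembling the pieces gives 9-chloro-4-ethyldecan-5-one.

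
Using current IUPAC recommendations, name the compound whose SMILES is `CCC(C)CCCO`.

4-methylhexan-1-ol

The longest chain bearing the –OH group is 6 carbons long (hexane).
The principal characteristic group is an alcohol (–OH), named with the suffix -ol.
The numbering direction is chosen so that numbering from this end puts the hydroxyl group at C-1 rather than C-6.
With this numbering: the hydroxyl at C-1; a methyl group at C-4.
Putting it together: 4-methylhexan-1-ol.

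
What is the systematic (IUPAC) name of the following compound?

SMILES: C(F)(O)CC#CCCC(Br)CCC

The longest chain bearing the –OH group and the multiple bond is 10 carbons long (decane).
An alcohol (–OH) is the principal characteristic group, giving the suffix -ol.
A C≡C triple bond in the chain gives the infix -yne-.
Choose the numbering such that numbering from this end puts the hydroxyl group at C-1 rather than C-10.
With this numbering: the hydroxyl at C-1; the triple bond between C-3 and C-4; a bromo group at C-7; a fluoro group at C-1.
Prefixes are listed alphabetically: bromo, fluoro.
Putting it together: 7-bromo-1-fluorodec-3-yn-1-ol.

7-bromo-1-fluorodec-3-yn-1-ol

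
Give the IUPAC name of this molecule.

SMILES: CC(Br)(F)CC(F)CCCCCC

The longest carbon chain is 10 atoms: the parent is decane.
Number the chain so that the substituent locant set {2,2,4} is lower than {7,9,9} at the first point of difference.
With this numbering: a bromo group at C-2; fluoro groups at C-2 and C-4.
Substituent prefixes are cited in alphabetical order (multiplying prefixes like di-/tri- are ignored for ordering).
Assembling the pieces gives 2-bromo-2,4-difluorodecane.

2-bromo-2,4-difluorodecane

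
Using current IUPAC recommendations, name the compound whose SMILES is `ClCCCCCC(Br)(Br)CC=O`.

The longest chain bearing the –CHO group is 8 carbons long (octane).
The highest-priority functional group is an aldehyde (terminal –CHO), so the name ends in -al.
Number the chain so that the aldehyde carbon is C-1 by definition.
This places two bromo groups at C-3; a chloro group at C-8.
Substituent prefixes are cited in alphabetical order (multiplying prefixes like di-/tri- are ignored for ordering).
Putting it together: 3,3-dibromo-8-chlorooctanal.

3,3-dibromo-8-chlorooctanal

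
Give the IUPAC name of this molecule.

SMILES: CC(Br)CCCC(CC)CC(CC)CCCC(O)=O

11-bromo-5,7-diethyldodecanoic acid

The longest carbon chain that includes the –COOH group has 12 carbons, so the parent hydride is dodecane.
The highest-priority functional group is a carboxylic acid (terminal –COOH), so the name ends in -oic acid.
Number the chain so that the carboxylic acid carbon is C-1 by definition.
That gives a bromo group at C-11; ethyl groups at C-5 and C-7.
The substituents are ordered alphabetically, ignoring any di-/tri- multipliers.
Assembling the pieces gives 11-bromo-5,7-diethyldodecanoic acid.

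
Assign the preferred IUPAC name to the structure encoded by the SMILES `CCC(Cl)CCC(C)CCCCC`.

The parent chain contains 11 carbons (undecane).
Choose the numbering such that the substituent locant set {3,6} is lower than {6,9} at the first point of difference.
This places a chloro group at C-3; a methyl group at C-6.
Substituent prefixes are cited in alphabetical order (multiplying prefixes like di-/tri- are ignored for ordering).
Assembling the pieces gives 3-chloro-6-methylundecane.

3-chloro-6-methylundecane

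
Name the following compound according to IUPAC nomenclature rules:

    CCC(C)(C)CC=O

The longest chain bearing the –CHO group is 5 carbons long (pentane).
The principal characteristic group is an aldehyde (terminal –CHO), named with the suffix -al.
The numbering direction is chosen so that the aldehyde carbon is C-1 by definition.
That gives two methyl groups at C-3.
Assembling the pieces gives 3,3-dimethylpentanal.

3,3-dimethylpentanal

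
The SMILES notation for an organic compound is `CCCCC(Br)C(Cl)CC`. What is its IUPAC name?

4-bromo-3-chlorooctane

The longest continuous carbon chain has 8 atoms, so the parent hydride is octane.
The numbering direction is chosen so that the substituent locant set {3,4} is lower than {5,6} at the first point of difference.
This places a bromo group at C-4; a chloro group at C-3.
Substituent prefixes are cited in alphabetical order (multiplying prefixes like di-/tri- are ignored for ordering).
Assembling the pieces gives 4-bromo-3-chlorooctane.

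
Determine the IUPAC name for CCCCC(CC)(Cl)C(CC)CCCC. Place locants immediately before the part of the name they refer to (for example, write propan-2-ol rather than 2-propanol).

5-chloro-5,6-diethyldecane

The longest carbon chain is 10 atoms: the parent is decane.
Choose the numbering such that the substituent locant set {5,5,6} is lower than {5,6,6} at the first point of difference.
That gives a chloro group at C-5; ethyl groups at C-5 and C-6.
Substituent prefixes are cited in alphabetical order (multiplying prefixes like di-/tri- are ignored for ordering).
The name is 5-chloro-5,6-diethyldecane.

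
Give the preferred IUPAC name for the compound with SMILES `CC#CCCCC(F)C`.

7-fluorooct-2-yne

The longest chain bearing the multiple bond is 8 carbons long (octane).
A C≡C triple bond in the chain gives the infix -yne-.
Number the chain so that numbering from this end puts the triple bond at C-2 rather than C-6.
That gives the triple bond between C-2 and C-3; a fluoro group at C-7.
Assembling the pieces gives 7-fluorooct-2-yne.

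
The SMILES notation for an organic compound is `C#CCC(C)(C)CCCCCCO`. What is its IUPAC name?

The longest carbon chain that includes the –OH group and the multiple bond has 10 carbons, so the parent hydride is decane.
The highest-priority functional group is an alcohol (–OH), so the name ends in -ol.
A C≡C triple bond in the chain gives the infix -yne-.
The numbering direction is chosen so that numbering from this end puts the hydroxyl group at C-1 rather than C-10.
This places the hydroxyl at C-1; the triple bond between C-9 and C-10; two methyl groups at C-7.
Putting it together: 7,7-dimethyldec-9-yn-1-ol.

7,7-dimethyldec-9-yn-1-ol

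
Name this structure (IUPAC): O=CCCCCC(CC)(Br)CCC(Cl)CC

Counting along the main chain through the –CHO group gives 11 carbons: the parent is undecane.
The highest-priority functional group is an aldehyde (terminal –CHO), so the name ends in -al.
Number the chain so that the aldehyde carbon is C-1 by definition.
With this numbering: a bromo group at C-6; a chloro group at C-9; an ethyl group at C-6.
Substituent prefixes are cited in alphabetical order (multiplying prefixes like di-/tri- are ignored for ordering).
Putting it together: 6-bromo-9-chloro-6-ethylundecanal.

6-bromo-9-chloro-6-ethylundecanal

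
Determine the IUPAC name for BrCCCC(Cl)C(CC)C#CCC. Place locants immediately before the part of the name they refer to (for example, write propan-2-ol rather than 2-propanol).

9-bromo-6-chloro-5-ethylnon-3-yne

Counting along the main chain through the multiple bond gives 9 carbons: the parent is nonane.
There is one C≡C triple bond, indicated by the ending -yne.
The numbering direction is chosen so that numbering from this end puts the triple bond at C-3 rather than C-6.
That gives the triple bond between C-3 and C-4; a bromo group at C-9; a chloro group at C-6; an ethyl group at C-5.
The substituents are ordered alphabetically, ignoring any di-/tri- multipliers.
Putting it together: 9-bromo-6-chloro-5-ethylnon-3-yne.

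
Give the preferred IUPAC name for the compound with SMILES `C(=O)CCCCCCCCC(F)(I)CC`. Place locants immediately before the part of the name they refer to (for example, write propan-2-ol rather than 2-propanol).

10-fluoro-10-iodododecanal

The longest carbon chain that includes the –CHO group has 12 carbons, so the parent hydride is dodecane.
The principal characteristic group is an aldehyde (terminal –CHO), named with the suffix -al.
The numbering direction is chosen so that the aldehyde carbon is C-1 by definition.
This places a fluoro group at C-10; an iodo group at C-10.
The substituents are ordered alphabetically, ignoring any di-/tri- multipliers.
Assembling the pieces gives 10-fluoro-10-iodododecanal.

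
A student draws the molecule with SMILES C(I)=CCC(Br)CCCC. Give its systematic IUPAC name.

4-bromo-1-iodooct-1-ene

The longest carbon chain that includes the multiple bond has 8 carbons, so the parent hydride is octane.
A C=C double bond in the chain gives the infix -ene-.
Choose the numbering such that numbering from this end puts the double bond at C-1 rather than C-7.
That gives the double bond between C-1 and C-2; a bromo group at C-4; an iodo group at C-1.
Substituent prefixes are cited in alphabetical order (multiplying prefixes like di-/tri- are ignored for ordering).
Assembling the pieces gives 4-bromo-1-iodooct-1-ene.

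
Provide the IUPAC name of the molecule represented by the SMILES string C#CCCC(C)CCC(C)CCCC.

5,8-dimethyldodec-1-yne

The longest chain bearing the multiple bond is 12 carbons long (dodecane).
There is one C≡C triple bond, indicated by the ending -yne.
The numbering direction is chosen so that numbering from this end puts the triple bond at C-1 rather than C-11.
This places the triple bond between C-1 and C-2; methyl groups at C-5 and C-8.
Assembling the pieces gives 5,8-dimethyldodec-1-yne.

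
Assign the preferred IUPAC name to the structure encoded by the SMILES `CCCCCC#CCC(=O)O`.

non-3-ynoic acid

The longest carbon chain that includes the –COOH group and the multiple bond has 9 carbons, so the parent hydride is nonane.
A carboxylic acid (terminal –COOH) is the principal characteristic group, giving the suffix -oic acid.
There is one C≡C triple bond, indicated by the ending -yne.
Choose the numbering such that the carboxylic acid carbon is C-1 by definition.
This places the triple bond between C-3 and C-4.
The name is non-3-ynoic acid.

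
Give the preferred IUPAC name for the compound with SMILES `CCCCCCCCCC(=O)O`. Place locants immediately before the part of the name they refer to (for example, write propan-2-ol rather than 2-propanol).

decanoic acid

The longest carbon chain that includes the –COOH group has 10 carbons, so the parent hydride is decane.
The principal characteristic group is a carboxylic acid (terminal –COOH), named with the suffix -oic acid.
The numbering direction is chosen so that the carboxylic acid carbon is C-1 by definition.
Assembling the pieces gives decanoic acid.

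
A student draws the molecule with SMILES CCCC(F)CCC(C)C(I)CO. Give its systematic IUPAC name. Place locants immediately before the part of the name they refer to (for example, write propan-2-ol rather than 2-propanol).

The longest chain bearing the –OH group is 9 carbons long (nonane).
The principal characteristic group is an alcohol (–OH), named with the suffix -ol.
Choose the numbering such that numbering from this end puts the hydroxyl group at C-1 rather than C-9.
That gives the hydroxyl at C-1; a fluoro group at C-6; an iodo group at C-2; a methyl group at C-3.
The substituents are ordered alphabetically, ignoring any di-/tri- multipliers.
Putting it together: 6-fluoro-2-iodo-3-methylnonan-1-ol.

6-fluoro-2-iodo-3-methylnonan-1-ol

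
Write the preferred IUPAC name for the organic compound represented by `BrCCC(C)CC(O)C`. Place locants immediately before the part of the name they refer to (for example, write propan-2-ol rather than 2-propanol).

The longest chain bearing the –OH group is 6 carbons long (hexane).
An alcohol (–OH) is the principal characteristic group, giving the suffix -ol.
The numbering direction is chosen so that numbering from this end puts the hydroxyl group at C-2 rather than C-5.
That gives the hydroxyl at C-2; a bromo group at C-6; a methyl group at C-4.
The substituents are ordered alphabetically, ignoring any di-/tri- multipliers.
The name is 6-bromo-4-methylhexan-2-ol.

6-bromo-4-methylhexan-2-ol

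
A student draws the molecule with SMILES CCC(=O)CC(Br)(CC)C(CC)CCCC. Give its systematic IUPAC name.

5-bromo-5,6-diethyldecan-3-one

The longest carbon chain that includes the carbonyl has 10 carbons, so the parent hydride is decane.
The highest-priority functional group is a ketone (C=O on an internal carbon), so the name ends in -one.
Number the chain so that numbering from this end puts the carbonyl group at C-3 rather than C-8.
With this numbering: the carbonyl at C-3; a bromo group at C-5; ethyl groups at C-5 and C-6.
The substituents are ordered alphabetically, ignoring any di-/tri- multipliers.
Putting it together: 5-bromo-5,6-diethyldecan-3-one.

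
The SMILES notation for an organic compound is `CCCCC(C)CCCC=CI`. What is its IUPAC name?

1-iodo-6-methyldec-1-ene

Counting along the main chain through the multiple bond gives 10 carbons: the parent is decane.
The chain contains a C=C double bond, so the unsaturation ending is -ene.
Choose the numbering such that numbering from this end puts the double bond at C-1 rather than C-9.
With this numbering: the double bond between C-1 and C-2; an iodo group at C-1; a methyl group at C-6.
The substituents are ordered alphabetically, ignoring any di-/tri- multipliers.
Putting it together: 1-iodo-6-methyldec-1-ene.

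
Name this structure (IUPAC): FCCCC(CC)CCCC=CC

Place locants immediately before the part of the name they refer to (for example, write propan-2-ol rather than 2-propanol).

7-ethyl-10-fluorodec-2-ene

The longest carbon chain that includes the multiple bond has 10 carbons, so the parent hydride is decane.
The chain contains a C=C double bond, so the unsaturation ending is -ene.
Number the chain so that numbering from this end puts the double bond at C-2 rather than C-8.
That gives the double bond between C-2 and C-3; an ethyl group at C-7; a fluoro group at C-10.
Prefixes are listed alphabetically: ethyl, fluoro.
Assembling the pieces gives 7-ethyl-10-fluorodec-2-ene.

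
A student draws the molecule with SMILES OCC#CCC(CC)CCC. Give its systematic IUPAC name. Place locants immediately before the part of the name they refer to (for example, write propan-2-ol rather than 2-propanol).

5-ethyloct-2-yn-1-ol

Counting along the main chain through the –OH group and the multiple bond gives 8 carbons: the parent is octane.
The highest-priority functional group is an alcohol (–OH), so the name ends in -ol.
The chain contains a C≡C triple bond, so the unsaturation ending is -yne.
The numbering direction is chosen so that numbering from this end puts the hydroxyl group at C-1 rather than C-8.
With this numbering: the hydroxyl at C-1; the triple bond between C-2 and C-3; an ethyl group at C-5.
The name is 5-ethyloct-2-yn-1-ol.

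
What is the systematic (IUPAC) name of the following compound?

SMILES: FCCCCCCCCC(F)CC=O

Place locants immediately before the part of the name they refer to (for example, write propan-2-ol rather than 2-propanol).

3,11-difluoroundecanal

The longest carbon chain that includes the –CHO group has 11 carbons, so the parent hydride is undecane.
The principal characteristic group is an aldehyde (terminal –CHO), named with the suffix -al.
Number the chain so that the aldehyde carbon is C-1 by definition.
This places fluoro groups at C-3 and C-11.
The name is 3,11-difluoroundecanal.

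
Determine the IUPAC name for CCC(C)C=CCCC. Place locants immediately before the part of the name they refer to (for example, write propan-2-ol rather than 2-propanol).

The longest chain bearing the multiple bond is 8 carbons long (octane).
A C=C double bond in the chain gives the infix -ene-.
Choose the numbering such that the substituent locant set {3} is lower than {6} at the first point of difference.
This places the double bond between C-4 and C-5; a methyl group at C-3.
Assembling the pieces gives 3-methyloct-4-ene.

3-methyloct-4-ene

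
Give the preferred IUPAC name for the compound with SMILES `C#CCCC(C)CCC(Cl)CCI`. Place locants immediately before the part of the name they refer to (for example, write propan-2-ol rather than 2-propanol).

The longest chain bearing the multiple bond is 10 carbons long (decane).
There is one C≡C triple bond, indicated by the ending -yne.
Choose the numbering such that numbering from this end puts the triple bond at C-1 rather than C-9.
This places the triple bond between C-1 and C-2; a chloro group at C-8; an iodo group at C-10; a methyl group at C-5.
Substituent prefixes are cited in alphabetical order (multiplying prefixes like di-/tri- are ignored for ordering).
Assembling the pieces gives 8-chloro-10-iodo-5-methyldec-1-yne.

8-chloro-10-iodo-5-methyldec-1-yne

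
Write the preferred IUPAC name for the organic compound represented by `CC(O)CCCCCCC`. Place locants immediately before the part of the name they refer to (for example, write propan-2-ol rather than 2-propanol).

The longest carbon chain that includes the –OH group has 9 carbons, so the parent hydride is nonane.
An alcohol (–OH) is the principal characteristic group, giving the suffix -ol.
Choose the numbering such that numbering from this end puts the hydroxyl group at C-2 rather than C-8.
That gives the hydroxyl at C-2.
Putting it together: nonan-2-ol.

nonan-2-ol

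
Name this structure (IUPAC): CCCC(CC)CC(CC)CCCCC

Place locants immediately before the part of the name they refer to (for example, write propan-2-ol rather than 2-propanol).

The parent chain contains 11 carbons (undecane).
Choose the numbering such that the substituent locant set {4,6} is lower than {6,8} at the first point of difference.
This places ethyl groups at C-4 and C-6.
Assembling the pieces gives 4,6-diethylundecane.

4,6-diethylundecane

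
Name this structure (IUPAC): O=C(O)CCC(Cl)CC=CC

4-chlorooct-6-enoic acid

The longest chain bearing the –COOH group and the multiple bond is 8 carbons long (octane).
The highest-priority functional group is a carboxylic acid (terminal –COOH), so the name ends in -oic acid.
The chain contains a C=C double bond, so the unsaturation ending is -ene.
Choose the numbering such that the carboxylic acid carbon is C-1 by definition.
That gives the double bond between C-6 and C-7; a chloro group at C-4.
The name is 4-chlorooct-6-enoic acid.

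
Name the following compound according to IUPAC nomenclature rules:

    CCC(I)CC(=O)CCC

Counting along the main chain through the carbonyl gives 8 carbons: the parent is octane.
The principal characteristic group is a ketone (C=O on an internal carbon), named with the suffix -one.
Number the chain so that numbering from this end puts the carbonyl group at C-4 rather than C-5.
This places the carbonyl at C-4; an iodo group at C-6.
Putting it together: 6-iodooctan-4-one.

6-iodooctan-4-one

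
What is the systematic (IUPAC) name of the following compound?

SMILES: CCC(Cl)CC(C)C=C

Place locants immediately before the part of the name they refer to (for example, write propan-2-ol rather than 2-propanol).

5-chloro-3-methylhept-1-ene

The longest carbon chain that includes the multiple bond has 7 carbons, so the parent hydride is heptane.
The chain contains a C=C double bond, so the unsaturation ending is -ene.
Choose the numbering such that numbering from this end puts the double bond at C-1 rather than C-6.
With this numbering: the double bond between C-1 and C-2; a chloro group at C-5; a methyl group at C-3.
Prefixes are listed alphabetically: chloro, methyl.
Assembling the pieces gives 5-chloro-3-methylhept-1-ene.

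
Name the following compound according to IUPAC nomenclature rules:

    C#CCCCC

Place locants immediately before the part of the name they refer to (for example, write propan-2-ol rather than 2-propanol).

hex-1-yne

Counting along the main chain through the multiple bond gives 6 carbons: the parent is hexane.
The chain contains a C≡C triple bond, so the unsaturation ending is -yne.
Choose the numbering such that numbering from this end puts the triple bond at C-1 rather than C-5.
That gives the triple bond between C-1 and C-2.
Assembling the pieces gives hex-1-yne.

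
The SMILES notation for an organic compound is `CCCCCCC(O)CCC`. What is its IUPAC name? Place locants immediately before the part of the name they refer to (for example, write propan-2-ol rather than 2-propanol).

The longest carbon chain that includes the –OH group has 10 carbons, so the parent hydride is decane.
The principal characteristic group is an alcohol (–OH), named with the suffix -ol.
Choose the numbering such that numbering from this end puts the hydroxyl group at C-4 rather than C-7.
With this numbering: the hydroxyl at C-4.
Putting it together: decan-4-ol.

decan-4-ol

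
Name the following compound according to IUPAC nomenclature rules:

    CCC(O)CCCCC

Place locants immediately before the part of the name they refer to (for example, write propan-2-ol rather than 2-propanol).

Counting along the main chain through the –OH group gives 8 carbons: the parent is octane.
An alcohol (–OH) is the principal characteristic group, giving the suffix -ol.
The numbering direction is chosen so that numbering from this end puts the hydroxyl group at C-3 rather than C-6.
That gives the hydroxyl at C-3.
Assembling the pieces gives octan-3-ol.

octan-3-ol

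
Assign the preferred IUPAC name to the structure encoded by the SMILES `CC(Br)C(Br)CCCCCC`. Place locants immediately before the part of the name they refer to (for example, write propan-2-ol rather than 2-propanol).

The parent chain contains 9 carbons (nonane).
The numbering direction is chosen so that the substituent locant set {2,3} is lower than {7,8} at the first point of difference.
With this numbering: bromo groups at C-2 and C-3.
Assembling the pieces gives 2,3-dibromononane.

2,3-dibromononane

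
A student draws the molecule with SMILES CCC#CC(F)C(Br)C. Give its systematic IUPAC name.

Counting along the main chain through the multiple bond gives 7 carbons: the parent is heptane.
A C≡C triple bond in the chain gives the infix -yne-.
Number the chain so that numbering from this end puts the triple bond at C-3 rather than C-4.
This places the triple bond between C-3 and C-4; a bromo group at C-6; a fluoro group at C-5.
Prefixes are listed alphabetically: bromo, fluoro.
Putting it together: 6-bromo-5-fluorohept-3-yne.

6-bromo-5-fluorohept-3-yne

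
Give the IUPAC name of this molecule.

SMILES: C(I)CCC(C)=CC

Counting along the main chain through the multiple bond gives 6 carbons: the parent is hexane.
A C=C double bond in the chain gives the infix -ene-.
Choose the numbering such that numbering from this end puts the double bond at C-2 rather than C-4.
This places the double bond between C-2 and C-3; an iodo group at C-6; a methyl group at C-3.
The substituents are ordered alphabetically, ignoring any di-/tri- multipliers.
The name is 6-iodo-3-methylhex-2-ene.

6-iodo-3-methylhex-2-ene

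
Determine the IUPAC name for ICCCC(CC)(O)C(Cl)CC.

Counting along the main chain through the –OH group gives 7 carbons: the parent is heptane.
The principal characteristic group is an alcohol (–OH), named with the suffix -ol.
Choose the numbering such that the substituent locant set {1,4,5} is lower than {3,4,7} at the first point of difference.
That gives the hydroxyl at C-4; a chloro group at C-5; an ethyl group at C-4; an iodo group at C-1.
The substituents are ordered alphabetically, ignoring any di-/tri- multipliers.
Assembling the pieces gives 5-chloro-4-ethyl-1-iodoheptan-4-ol.

5-chloro-4-ethyl-1-iodoheptan-4-ol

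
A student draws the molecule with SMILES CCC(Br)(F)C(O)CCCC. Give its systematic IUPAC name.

Counting along the main chain through the –OH group gives 8 carbons: the parent is octane.
The highest-priority functional group is an alcohol (–OH), so the name ends in -ol.
Number the chain so that numbering from this end puts the hydroxyl group at C-4 rather than C-5.
That gives the hydroxyl at C-4; a bromo group at C-3; a fluoro group at C-3.
The substituents are ordered alphabetically, ignoring any di-/tri- multipliers.
The name is 3-bromo-3-fluorooctan-4-ol.

3-bromo-3-fluorooctan-4-ol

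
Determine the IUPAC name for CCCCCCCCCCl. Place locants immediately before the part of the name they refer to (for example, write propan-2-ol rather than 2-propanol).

1-chlorononane

The longest continuous carbon chain has 9 atoms, so the parent hydride is nonane.
Choose the numbering such that the substituent locant set {1} is lower than {9} at the first point of difference.
That gives a chloro group at C-1.
Assembling the pieces gives 1-chlorononane.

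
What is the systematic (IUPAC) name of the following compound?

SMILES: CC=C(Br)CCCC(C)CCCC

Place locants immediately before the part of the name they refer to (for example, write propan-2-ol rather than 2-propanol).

The longest carbon chain that includes the multiple bond has 11 carbons, so the parent hydride is undecane.
There is one C=C double bond, indicated by the ending -ene.
Number the chain so that numbering from this end puts the double bond at C-2 rather than C-9.
This places the double bond between C-2 and C-3; a bromo group at C-3; a methyl group at C-7.
Prefixes are listed alphabetically: bromo, methyl.
The name is 3-bromo-7-methylundec-2-ene.

3-bromo-7-methylundec-2-ene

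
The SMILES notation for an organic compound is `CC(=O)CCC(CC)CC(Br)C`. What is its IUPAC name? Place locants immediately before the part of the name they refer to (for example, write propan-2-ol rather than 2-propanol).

The longest carbon chain that includes the carbonyl has 8 carbons, so the parent hydride is octane.
The highest-priority functional group is a ketone (C=O on an internal carbon), so the name ends in -one.
Number the chain so that numbering from this end puts the carbonyl group at C-2 rather than C-7.
This places the carbonyl at C-2; a bromo group at C-7; an ethyl group at C-5.
Prefixes are listed alphabetically: bromo, ethyl.
Putting it together: 7-bromo-5-ethyloctan-2-one.

7-bromo-5-ethyloctan-2-one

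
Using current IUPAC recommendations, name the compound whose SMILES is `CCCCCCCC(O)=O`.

octanoic acid

The longest chain bearing the –COOH group is 8 carbons long (octane).
A carboxylic acid (terminal –COOH) is the principal characteristic group, giving the suffix -oic acid.
Number the chain so that the carboxylic acid carbon is C-1 by definition.
The name is octanoic acid.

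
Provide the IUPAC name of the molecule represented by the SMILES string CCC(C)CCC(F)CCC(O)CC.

The longest chain bearing the –OH group is 11 carbons long (undecane).
The principal characteristic group is an alcohol (–OH), named with the suffix -ol.
The numbering direction is chosen so that numbering from this end puts the hydroxyl group at C-3 rather than C-9.
This places the hydroxyl at C-3; a fluoro group at C-6; a methyl group at C-9.
Prefixes are listed alphabetically: fluoro, methyl.
The name is 6-fluoro-9-methylundecan-3-ol.

6-fluoro-9-methylundecan-3-ol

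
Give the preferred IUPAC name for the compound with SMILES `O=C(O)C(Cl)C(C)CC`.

The longest chain bearing the –COOH group is 5 carbons long (pentane).
A carboxylic acid (terminal –COOH) is the principal characteristic group, giving the suffix -oic acid.
The numbering direction is chosen so that the carboxylic acid carbon is C-1 by definition.
That gives a chloro group at C-2; a methyl group at C-3.
Prefixes are listed alphabetically: chloro, methyl.
Assembling the pieces gives 2-chloro-3-methylpentanoic acid.

2-chloro-3-methylpentanoic acid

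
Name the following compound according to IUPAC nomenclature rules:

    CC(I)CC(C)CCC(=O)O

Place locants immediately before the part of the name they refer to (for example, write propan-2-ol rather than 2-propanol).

Counting along the main chain through the –COOH group gives 7 carbons: the parent is heptane.
A carboxylic acid (terminal –COOH) is the principal characteristic group, giving the suffix -oic acid.
The numbering direction is chosen so that the carboxylic acid carbon is C-1 by definition.
That gives an iodo group at C-6; a methyl group at C-4.
The substituents are ordered alphabetically, ignoring any di-/tri- multipliers.
Assembling the pieces gives 6-iodo-4-methylheptanoic acid.

6-iodo-4-methylheptanoic acid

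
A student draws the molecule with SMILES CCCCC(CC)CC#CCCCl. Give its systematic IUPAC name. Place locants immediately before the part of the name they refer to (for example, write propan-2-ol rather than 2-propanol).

1-chloro-6-ethyldec-3-yne

The longest carbon chain that includes the multiple bond has 10 carbons, so the parent hydride is decane.
A C≡C triple bond in the chain gives the infix -yne-.
Choose the numbering such that numbering from this end puts the triple bond at C-3 rather than C-7.
This places the triple bond between C-3 and C-4; a chloro group at C-1; an ethyl group at C-6.
Substituent prefixes are cited in alphabetical order (multiplying prefixes like di-/tri- are ignored for ordering).
Putting it together: 1-chloro-6-ethyldec-3-yne.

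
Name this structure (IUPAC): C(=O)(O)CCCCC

hexanoic acid

The longest chain bearing the –COOH group is 6 carbons long (hexane).
A carboxylic acid (terminal –COOH) is the principal characteristic group, giving the suffix -oic acid.
Choose the numbering such that the carboxylic acid carbon is C-1 by definition.
Putting it together: hexanoic acid.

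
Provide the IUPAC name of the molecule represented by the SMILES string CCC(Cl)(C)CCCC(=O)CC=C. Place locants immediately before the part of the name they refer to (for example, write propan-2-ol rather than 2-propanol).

8-chloro-8-methyldec-1-en-4-one

The longest carbon chain that includes the carbonyl and the multiple bond has 10 carbons, so the parent hydride is decane.
The principal characteristic group is a ketone (C=O on an internal carbon), named with the suffix -one.
There is one C=C double bond, indicated by the ending -ene.
The numbering direction is chosen so that numbering from this end puts the carbonyl group at C-4 rather than C-7.
With this numbering: the carbonyl at C-4; the double bond between C-1 and C-2; a chloro group at C-8; a methyl group at C-8.
The substituents are ordered alphabetically, ignoring any di-/tri- multipliers.
Assembling the pieces gives 8-chloro-8-methyldec-1-en-4-one.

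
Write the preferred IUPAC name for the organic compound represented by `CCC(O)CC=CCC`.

Counting along the main chain through the –OH group and the multiple bond gives 8 carbons: the parent is octane.
The highest-priority functional group is an alcohol (–OH), so the name ends in -ol.
The chain contains a C=C double bond, so the unsaturation ending is -ene.
Choose the numbering such that numbering from this end puts the hydroxyl group at C-3 rather than C-6.
This places the hydroxyl at C-3; the double bond between C-5 and C-6.
Putting it together: oct-5-en-3-ol.

oct-5-en-3-ol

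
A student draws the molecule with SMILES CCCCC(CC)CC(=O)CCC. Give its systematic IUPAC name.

The longest carbon chain that includes the carbonyl has 10 carbons, so the parent hydride is decane.
The principal characteristic group is a ketone (C=O on an internal carbon), named with the suffix -one.
Number the chain so that numbering from this end puts the carbonyl group at C-4 rather than C-7.
That gives the carbonyl at C-4; an ethyl group at C-6.
Assembling the pieces gives 6-ethyldecan-4-one.

6-ethyldecan-4-one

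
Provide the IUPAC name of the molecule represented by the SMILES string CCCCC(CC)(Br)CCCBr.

The longest carbon chain is 8 atoms: the parent is octane.
Number the chain so that the substituent locant set {1,4,4} is lower than {5,5,8} at the first point of difference.
This places bromo groups at C-1 and C-4; an ethyl group at C-4.
Prefixes are listed alphabetically: bromo, ethyl.
Putting it together: 1,4-dibromo-4-ethyloctane.

1,4-dibromo-4-ethyloctane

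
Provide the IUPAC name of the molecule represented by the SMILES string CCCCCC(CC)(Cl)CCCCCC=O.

The longest chain bearing the –CHO group is 12 carbons long (dodecane).
The principal characteristic group is an aldehyde (terminal –CHO), named with the suffix -al.
Choose the numbering such that the aldehyde carbon is C-1 by definition.
That gives a chloro group at C-7; an ethyl group at C-7.
Prefixes are listed alphabetically: chloro, ethyl.
Putting it together: 7-chloro-7-ethyldodecanal.

7-chloro-7-ethyldodecanal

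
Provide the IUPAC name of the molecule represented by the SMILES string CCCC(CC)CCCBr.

1-bromo-4-ethylheptane

The longest carbon chain is 7 atoms: the parent is heptane.
Choose the numbering such that the substituent locant set {1,4} is lower than {4,7} at the first point of difference.
That gives a bromo group at C-1; an ethyl group at C-4.
The substituents are ordered alphabetically, ignoring any di-/tri- multipliers.
Putting it together: 1-bromo-4-ethylheptane.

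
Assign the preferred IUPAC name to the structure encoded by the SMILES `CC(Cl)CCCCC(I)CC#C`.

The longest carbon chain that includes the multiple bond has 10 carbons, so the parent hydride is decane.
A C≡C triple bond in the chain gives the infix -yne-.
Choose the numbering such that numbering from this end puts the triple bond at C-1 rather than C-9.
With this numbering: the triple bond between C-1 and C-2; a chloro group at C-9; an iodo group at C-4.
The substituents are ordered alphabetically, ignoring any di-/tri- multipliers.
Assembling the pieces gives 9-chloro-4-iododec-1-yne.

9-chloro-4-iododec-1-yne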